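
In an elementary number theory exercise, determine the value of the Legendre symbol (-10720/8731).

Pull out -1: (-10720/8731) = (-1/8731)·(10720/8731). Since 8731 ≡ 3 (mod 4), (-1/8731) = -1. Now have -(10720/8731).
Reduce the numerator: 10720 ≡ 1989 (mod 8731), so (10720/8731) = (1989/8731).
1989 ≡ 1 (mod 4), so quadratic reciprocity gives (1989/8731) = (8731/1989). Reduce: 8731 ≡ 775 (mod 1989). Now have -(775/1989).
1989 ≡ 1 (mod 4), so quadratic reciprocity gives (775/1989) = (1989/775). Reduce: 1989 ≡ 439 (mod 775). Now have -(439/775).
Both 439 ≡ 3 and 775 ≡ 3 (mod 4), so reciprocity gives (439/775) = -(775/439). Reduce: 775 ≡ 336 (mod 439). Now have (336/439).
Factor out 2: 336 = 2^4·21. Since 439 ≡ 7 (mod 8), (2/439) = +1, and (2/439)^4 = +1. Now have (21/439).
21 ≡ 1 (mod 4), so quadratic reciprocity gives (21/439) = (439/21). Reduce: 439 ≡ 19 (mod 21). Now have (19/21).
21 ≡ 1 (mod 4), so quadratic reciprocity gives (19/21) = (21/19). Reduce: 21 ≡ 2 (mod 19). Now have (2/19).
Factor out 2: 2 = 2. Since 19 ≡ 3 (mod 8), (2/19) = -1. Now have -(1/19).
(1/19) = 1. Collecting the sign factors: -1.

-1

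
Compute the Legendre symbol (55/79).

1

(55/79)
  = -(79/55)    [QR: both ≡ 3 mod 4, sign flips]
  = -(24/55)    [79 ≡ 24 mod 55]
  = -(3/55)    [55 ≡ 7 mod 8 ⇒ (2/55)^3 = +1]
  = (55/3)    [QR: both ≡ 3 mod 4, sign flips]
  = (1/3)    [55 ≡ 1 mod 3]
  = 1    [(1/3) = 1]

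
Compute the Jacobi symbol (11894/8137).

Reduce the numerator: 11894 ≡ 3757 (mod 8137), so (11894/8137) = (3757/8137).
3757 ≡ 1 (mod 4), so quadratic reciprocity gives (3757/8137) = (8137/3757). Reduce: 8137 ≡ 623 (mod 3757). Now have (623/3757).
3757 ≡ 1 (mod 4), so quadratic reciprocity gives (623/3757) = (3757/623). Reduce: 3757 ≡ 19 (mod 623). Now have (19/623).
Both 19 ≡ 3 and 623 ≡ 3 (mod 4), so reciprocity gives (19/623) = -(623/19). Reduce: 623 ≡ 15 (mod 19). Now have -(15/19).
Both 15 ≡ 3 and 19 ≡ 3 (mod 4), so reciprocity gives (15/19) = -(19/15). Reduce: 19 ≡ 4 (mod 15). Now have (4/15).
Factor out 2: 4 = 2^2. Since 15 ≡ 7 (mod 8), (2/15) = +1, and (2/15)^2 = +1. Now have (1/15).
(1/15) = 1. Collecting the sign factors: 1.

1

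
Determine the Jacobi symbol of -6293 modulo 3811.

1

(-6293|3811)
  = (1329|3811)    [-6293 ≡ 1329 mod 3811]
  = (3811|1329)    [QR: 1329 ≡ 1 mod 4, sign kept]
  = (1153|1329)    [3811 ≡ 1153 mod 1329]
  = (1329|1153)    [QR: 1153 ≡ 1 mod 4, sign kept]
  = (176|1153)    [1329 ≡ 176 mod 1153]
  = (11|1153)    [1153 ≡ 1 mod 8 ⇒ (2|1153)^4 = +1]
  = (1153|11)    [QR: 1153 ≡ 1 mod 4, sign kept]
  = (9|11)    [1153 ≡ 9 mod 11]
  = (11|9)    [QR: 9 ≡ 1 mod 4, sign kept]
  = (2|9)    [11 ≡ 2 mod 9]
  = (1|9)    [9 ≡ 1 mod 8 ⇒ (2|9) = +1]
  = 1    [(1|9) = 1]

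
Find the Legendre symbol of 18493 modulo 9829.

-1

(18493/9829)
  = (8664/9829)    [18493 ≡ 8664 mod 9829]
  = -(1083/9829)    [9829 ≡ 5 mod 8 ⇒ (2/9829)^3 = -1]
  = -(9829/1083)    [QR: 9829 ≡ 1 mod 4, sign kept]
  = -(82/1083)    [9829 ≡ 82 mod 1083]
  = (41/1083)    [1083 ≡ 3 mod 8 ⇒ (2/1083) = -1]
  = (1083/41)    [QR: 41 ≡ 1 mod 4, sign kept]
  = (17/41)    [1083 ≡ 17 mod 41]
  = (41/17)    [QR: 17 ≡ 1 mod 4, sign kept]
  = (7/17)    [41 ≡ 7 mod 17]
  = (17/7)    [QR: 17 ≡ 1 mod 4, sign kept]
  = (3/7)    [17 ≡ 3 mod 7]
  = -(7/3)    [QR: both ≡ 3 mod 4, sign flips]
  = -(1/3)    [7 ≡ 1 mod 3]
  = -1    [(1/3) = 1]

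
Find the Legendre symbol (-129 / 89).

1

(-129 / 89)
  = (129 / 89)    [89 ≡ 1 mod 4 ⇒ (-1 / 89) = +1]
  = (40 / 89)    [129 ≡ 40 mod 89]
  = (5 / 89)    [89 ≡ 1 mod 8 ⇒ (2 / 89)^3 = +1]
  = (89 / 5)    [QR: 5 ≡ 1 mod 4, sign kept]
  = (4 / 5)    [89 ≡ 4 mod 5]
  = (1 / 5)    [5 ≡ 5 mod 8 ⇒ (2 / 5)^2 = +1]
  = 1    [(1 / 5) = 1]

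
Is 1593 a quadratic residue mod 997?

Reduce the numerator: 1593 ≡ 596 (mod 997), so (1593|997) = (596|997).
Factor out 2: 596 = 2^2·149. Since 997 ≡ 5 (mod 8), (2|997) = -1, and (2|997)^2 = +1. Now have (149|997).
149 ≡ 1 (mod 4), so quadratic reciprocity gives (149|997) = (997|149). Reduce: 997 ≡ 103 (mod 149). Now have (103|149).
149 ≡ 1 (mod 4), so quadratic reciprocity gives (103|149) = (149|103). Reduce: 149 ≡ 46 (mod 103). Now have (46|103).
Factor out 2: 46 = 2·23. Since 103 ≡ 7 (mod 8), (2|103) = +1. Now have (23|103).
Both 23 ≡ 3 and 103 ≡ 3 (mod 4), so reciprocity gives (23|103) = -(103|23). Reduce: 103 ≡ 11 (mod 23). Now have -(11|23).
Both 11 ≡ 3 and 23 ≡ 3 (mod 4), so reciprocity gives (11|23) = -(23|11). Reduce: 23 ≡ 1 (mod 11). Now have (1|11).
(1|11) = 1. Collecting the sign factors: 1.
The Legendre symbol is 1, so x^2 ≡ 1593 (mod 997) has solution.

yes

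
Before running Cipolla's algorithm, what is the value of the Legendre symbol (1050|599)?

Reduce the numerator: 1050 ≡ 451 (mod 599), so (1050|599) = (451|599).
Both 451 ≡ 3 and 599 ≡ 3 (mod 4), so reciprocity gives (451|599) = -(599|451). Reduce: 599 ≡ 148 (mod 451). Now have -(148|451).
Factor out 2: 148 = 2^2·37. Since 451 ≡ 3 (mod 8), (2|451) = -1, and (2|451)^2 = +1. Now have -(37|451).
37 ≡ 1 (mod 4), so quadratic reciprocity gives (37|451) = (451|37). Reduce: 451 ≡ 7 (mod 37). Now have -(7|37).
37 ≡ 1 (mod 4), so quadratic reciprocity gives (7|37) = (37|7). Reduce: 37 ≡ 2 (mod 7). Now have -(2|7).
Factor out 2: 2 = 2. Since 7 ≡ 7 (mod 8), (2|7) = +1. Now have -(1|7).
(1|7) = 1. Collecting the sign factors: -1.

-1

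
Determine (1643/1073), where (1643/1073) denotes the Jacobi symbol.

(1643/1073)
  = (570/1073)    [1643 ≡ 570 mod 1073]
  = (285/1073)    [1073 ≡ 1 mod 8 ⇒ (2/1073) = +1]
  = (1073/285)    [QR: 285 ≡ 1 mod 4, sign kept]
  = (218/285)    [1073 ≡ 218 mod 285]
  = -(109/285)    [285 ≡ 5 mod 8 ⇒ (2/285) = -1]
  = -(285/109)    [QR: 109 ≡ 1 mod 4, sign kept]
  = -(67/109)    [285 ≡ 67 mod 109]
  = -(109/67)    [QR: 109 ≡ 1 mod 4, sign kept]
  = -(42/67)    [109 ≡ 42 mod 67]
  = (21/67)    [67 ≡ 3 mod 8 ⇒ (2/67) = -1]
  = (67/21)    [QR: 21 ≡ 1 mod 4, sign kept]
  = (4/21)    [67 ≡ 4 mod 21]
  = (1/21)    [21 ≡ 5 mod 8 ⇒ (2/21)^2 = +1]
  = 1    [(1/21) = 1]

1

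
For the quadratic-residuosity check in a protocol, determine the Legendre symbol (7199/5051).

-1

Reduce the numerator: 7199 ≡ 2148 (mod 5051), so (7199/5051) = (2148/5051).
Factor out 2: 2148 = 2^2·537. Since 5051 ≡ 3 (mod 8), (2/5051) = -1, and (2/5051)^2 = +1. Now have (537/5051).
537 ≡ 1 (mod 4), so quadratic reciprocity gives (537/5051) = (5051/537). Reduce: 5051 ≡ 218 (mod 537). Now have (218/537).
Factor out 2: 218 = 2·109. Since 537 ≡ 1 (mod 8), (2/537) = +1. Now have (109/537).
109 ≡ 1 (mod 4), so quadratic reciprocity gives (109/537) = (537/109). Reduce: 537 ≡ 101 (mod 109). Now have (101/109).
101 ≡ 1 (mod 4), so quadratic reciprocity gives (101/109) = (109/101). Reduce: 109 ≡ 8 (mod 101). Now have (8/101).
Factor out 2: 8 = 2^3. Since 101 ≡ 5 (mod 8), (2/101) = -1, and (2/101)^3 = -1. Now have -(1/101).
(1/101) = 1. Collecting the sign factors: -1.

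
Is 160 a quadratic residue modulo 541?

no

(160/541)
  = -(5/541)    [541 ≡ 5 mod 8 ⇒ (2/541)^5 = -1]
  = -(541/5)    [QR: 5 ≡ 1 mod 4, sign kept]
  = -(1/5)    [541 ≡ 1 mod 5]
  = -1    [(1/5) = 1]
The Legendre symbol is -1, so x^2 ≡ 160 (mod 541) has no solution.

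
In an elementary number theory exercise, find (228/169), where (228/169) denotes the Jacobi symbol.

1

(228/169)
  = (59/169)    [228 ≡ 59 mod 169]
  = (169/59)    [QR: 169 ≡ 1 mod 4, sign kept]
  = (51/59)    [169 ≡ 51 mod 59]
  = -(59/51)    [QR: both ≡ 3 mod 4, sign flips]
  = -(8/51)    [59 ≡ 8 mod 51]
  = (1/51)    [51 ≡ 3 mod 8 ⇒ (2/51)^3 = -1]
  = 1    [(1/51) = 1]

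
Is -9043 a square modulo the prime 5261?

yes

Pull out -1: (-9043/5261) = (-1/5261)·(9043/5261). Since 5261 ≡ 1 (mod 4), (-1/5261) = +1. Now have (9043/5261).
Reduce the numerator: 9043 ≡ 3782 (mod 5261), so (9043/5261) = (3782/5261).
Factor out 2: 3782 = 2·1891. Since 5261 ≡ 5 (mod 8), (2/5261) = -1. Now have -(1891/5261).
5261 ≡ 1 (mod 4), so quadratic reciprocity gives (1891/5261) = (5261/1891). Reduce: 5261 ≡ 1479 (mod 1891). Now have -(1479/1891).
Both 1479 ≡ 3 and 1891 ≡ 3 (mod 4), so reciprocity gives (1479/1891) = -(1891/1479). Reduce: 1891 ≡ 412 (mod 1479). Now have (412/1479).
Factor out 2: 412 = 2^2·103. Since 1479 ≡ 7 (mod 8), (2/1479) = +1, and (2/1479)^2 = +1. Now have (103/1479).
Both 103 ≡ 3 and 1479 ≡ 3 (mod 4), so reciprocity gives (103/1479) = -(1479/103). Reduce: 1479 ≡ 37 (mod 103). Now have -(37/103).
37 ≡ 1 (mod 4), so quadratic reciprocity gives (37/103) = (103/37). Reduce: 103 ≡ 29 (mod 37). Now have -(29/37).
29 ≡ 1 (mod 4), so quadratic reciprocity gives (29/37) = (37/29). Reduce: 37 ≡ 8 (mod 29). Now have -(8/29).
Factor out 2: 8 = 2^3. Since 29 ≡ 5 (mod 8), (2/29) = -1, and (2/29)^3 = -1. Now have (1/29).
(1/29) = 1. Collecting the sign factors: 1.
The Legendre symbol is 1, so x^2 ≡ -9043 (mod 5261) has solution.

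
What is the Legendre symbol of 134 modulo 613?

-1

(134/613)
  = -(67/613)    [613 ≡ 5 mod 8 ⇒ (2/613) = -1]
  = -(613/67)    [QR: 613 ≡ 1 mod 4, sign kept]
  = -(10/67)    [613 ≡ 10 mod 67]
  = (5/67)    [67 ≡ 3 mod 8 ⇒ (2/67) = -1]
  = (67/5)    [QR: 5 ≡ 1 mod 4, sign kept]
  = (2/5)    [67 ≡ 2 mod 5]
  = -(1/5)    [5 ≡ 5 mod 8 ⇒ (2/5) = -1]
  = -1    [(1/5) = 1]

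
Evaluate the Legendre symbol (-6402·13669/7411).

1

By multiplicativity, (-6402·13669/7411) = (-6402/7411)·(13669/7411).
First factor (-6402/7411):
Pull out -1: (-6402/7411) = (-1/7411)·(6402/7411). Since 7411 ≡ 3 (mod 4), (-1/7411) = -1. Now have -(6402/7411).
Factor out 2: 6402 = 2·3201. Since 7411 ≡ 3 (mod 8), (2/7411) = -1. Now have (3201/7411).
3201 ≡ 1 (mod 4), so quadratic reciprocity gives (3201/7411) = (7411/3201). Reduce: 7411 ≡ 1009 (mod 3201). Now have (1009/3201).
1009 ≡ 1 (mod 4), so quadratic reciprocity gives (1009/3201) = (3201/1009). Reduce: 3201 ≡ 174 (mod 1009). Now have (174/1009).
Factor out 2: 174 = 2·87. Since 1009 ≡ 1 (mod 8), (2/1009) = +1. Now have (87/1009).
1009 ≡ 1 (mod 4), so quadratic reciprocity gives (87/1009) = (1009/87). Reduce: 1009 ≡ 52 (mod 87). Now have (52/87).
Factor out 2: 52 = 2^2·13. Since 87 ≡ 7 (mod 8), (2/87) = +1, and (2/87)^2 = +1. Now have (13/87).
13 ≡ 1 (mod 4), so quadratic reciprocity gives (13/87) = (87/13). Reduce: 87 ≡ 9 (mod 13). Now have (9/13).
9 ≡ 1 (mod 4), so quadratic reciprocity gives (9/13) = (13/9). Reduce: 13 ≡ 4 (mod 9). Now have (4/9).
Factor out 2: 4 = 2^2. Since 9 ≡ 1 (mod 8), (2/9) = +1, and (2/9)^2 = +1. Now have (1/9).
(1/9) = 1. Collecting the sign factors: 1.
Second factor (13669/7411):
Reduce the numerator: 13669 ≡ 6258 (mod 7411), so (13669/7411) = (6258/7411).
Factor out 2: 6258 = 2·3129. Since 7411 ≡ 3 (mod 8), (2/7411) = -1. Now have -(3129/7411).
3129 ≡ 1 (mod 4), so quadratic reciprocity gives (3129/7411) = (7411/3129). Reduce: 7411 ≡ 1153 (mod 3129). Now have -(1153/3129).
1153 ≡ 1 (mod 4), so quadratic reciprocity gives (1153/3129) = (3129/1153). Reduce: 3129 ≡ 823 (mod 1153). Now have -(823/1153).
1153 ≡ 1 (mod 4), so quadratic reciprocity gives (823/1153) = (1153/823). Reduce: 1153 ≡ 330 (mod 823). Now have -(330/823).
Factor out 2: 330 = 2·165. Since 823 ≡ 7 (mod 8), (2/823) = +1. Now have -(165/823).
165 ≡ 1 (mod 4), so quadratic reciprocity gives (165/823) = (823/165). Reduce: 823 ≡ 163 (mod 165). Now have -(163/165).
165 ≡ 1 (mod 4), so quadratic reciprocity gives (163/165) = (165/163). Reduce: 165 ≡ 2 (mod 163). Now have -(2/163).
Factor out 2: 2 = 2. Since 163 ≡ 3 (mod 8), (2/163) = -1. Now have (1/163).
(1/163) = 1. Collecting the sign factors: 1.
Product: (1)·(1) = 1.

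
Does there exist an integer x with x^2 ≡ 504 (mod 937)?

Factor out 2: 504 = 2^3·63. Since 937 ≡ 1 (mod 8), (2/937) = +1, and (2/937)^3 = +1. Now have (63/937).
937 ≡ 1 (mod 4), so quadratic reciprocity gives (63/937) = (937/63). Reduce: 937 ≡ 55 (mod 63). Now have (55/63).
Both 55 ≡ 3 and 63 ≡ 3 (mod 4), so reciprocity gives (55/63) = -(63/55). Reduce: 63 ≡ 8 (mod 55). Now have -(8/55).
Factor out 2: 8 = 2^3. Since 55 ≡ 7 (mod 8), (2/55) = +1, and (2/55)^3 = +1. Now have -(1/55).
(1/55) = 1. Collecting the sign factors: -1.
The Legendre symbol is -1, so x^2 ≡ 504 (mod 937) has no solution.

no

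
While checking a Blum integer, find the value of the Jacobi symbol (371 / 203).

Reduce the numerator: 371 ≡ 168 (mod 203), so (371 / 203) = (168 / 203).
Factor out 2: 168 = 2^3·21. Since 203 ≡ 3 (mod 8), (2 / 203) = -1, and (2 / 203)^3 = -1. Now have -(21 / 203).
21 ≡ 1 (mod 4), so quadratic reciprocity gives (21 / 203) = (203 / 21). Reduce: 203 ≡ 14 (mod 21). Now have -(14 / 21).
Factor out 2: 14 = 2·7. Since 21 ≡ 5 (mod 8), (2 / 21) = -1. Now have (7 / 21).
21 ≡ 1 (mod 4), so quadratic reciprocity gives (7 / 21) = (21 / 7). Reduce: 21 ≡ 0 (mod 7). Now have (0 / 7).
The numerator is now 0 with denominator 7 > 1: the symbol is 0.

0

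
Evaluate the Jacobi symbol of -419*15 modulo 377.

By multiplicativity, (-419·15|377) = (-419|377)·(15|377).
First factor (-419|377):
(-419|377)
  = (335|377)    [-419 ≡ 335 mod 377]
  = (377|335)    [QR: 377 ≡ 1 mod 4, sign kept]
  = (42|335)    [377 ≡ 42 mod 335]
  = (21|335)    [335 ≡ 7 mod 8 ⇒ (2|335) = +1]
  = (335|21)    [QR: 21 ≡ 1 mod 4, sign kept]
  = (20|21)    [335 ≡ 20 mod 21]
  = (5|21)    [21 ≡ 5 mod 8 ⇒ (2|21)^2 = +1]
  = (21|5)    [QR: 5 ≡ 1 mod 4, sign kept]
  = (1|5)    [21 ≡ 1 mod 5]
  = 1    [(1|5) = 1]
Second factor (15|377):
(15|377)
  = (377|15)    [QR: 377 ≡ 1 mod 4, sign kept]
  = (2|15)    [377 ≡ 2 mod 15]
  = (1|15)    [15 ≡ 7 mod 8 ⇒ (2|15) = +1]
  = 1    [(1|15) = 1]
Product: (1)·(1) = 1.

1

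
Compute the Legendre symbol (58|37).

Reduce the numerator: 58 ≡ 21 (mod 37), so (58|37) = (21|37).
21 ≡ 1 (mod 4), so quadratic reciprocity gives (21|37) = (37|21). Reduce: 37 ≡ 16 (mod 21). Now have (16|21).
Factor out 2: 16 = 2^4. Since 21 ≡ 5 (mod 8), (2|21) = -1, and (2|21)^4 = +1. Now have (1|21).
(1|21) = 1. Collecting the sign factors: 1.

1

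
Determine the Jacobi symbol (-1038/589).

(-1038/589)
  = (140/589)    [-1038 ≡ 140 mod 589]
  = (35/589)    [589 ≡ 5 mod 8 ⇒ (2/589)^2 = +1]
  = (589/35)    [QR: 589 ≡ 1 mod 4, sign kept]
  = (29/35)    [589 ≡ 29 mod 35]
  = (35/29)    [QR: 29 ≡ 1 mod 4, sign kept]
  = (6/29)    [35 ≡ 6 mod 29]
  = -(3/29)    [29 ≡ 5 mod 8 ⇒ (2/29) = -1]
  = -(29/3)    [QR: 29 ≡ 1 mod 4, sign kept]
  = -(2/3)    [29 ≡ 2 mod 3]
  = (1/3)    [3 ≡ 3 mod 8 ⇒ (2/3) = -1]
  = 1    [(1/3) = 1]

1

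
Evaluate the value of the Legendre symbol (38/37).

(38/37)
  = (1/37)    [38 ≡ 1 mod 37]
  = 1    [(1/37) = 1]

1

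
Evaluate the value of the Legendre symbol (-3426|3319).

-1

(-3426|3319)
  = (3212|3319)    [-3426 ≡ 3212 mod 3319]
  = (803|3319)    [3319 ≡ 7 mod 8 ⇒ (2|3319)^2 = +1]
  = -(3319|803)    [QR: both ≡ 3 mod 4, sign flips]
  = -(107|803)    [3319 ≡ 107 mod 803]
  = (803|107)    [QR: both ≡ 3 mod 4, sign flips]
  = (54|107)    [803 ≡ 54 mod 107]
  = -(27|107)    [107 ≡ 3 mod 8 ⇒ (2|107) = -1]
  = (107|27)    [QR: both ≡ 3 mod 4, sign flips]
  = (26|27)    [107 ≡ 26 mod 27]
  = -(13|27)    [27 ≡ 3 mod 8 ⇒ (2|27) = -1]
  = -(27|13)    [QR: 13 ≡ 1 mod 4, sign kept]
  = -(1|13)    [27 ≡ 1 mod 13]
  = -1    [(1|13) = 1]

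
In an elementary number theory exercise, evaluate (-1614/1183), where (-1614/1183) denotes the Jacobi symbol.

Pull out -1: (-1614/1183) = (-1/1183)·(1614/1183). Since 1183 ≡ 3 (mod 4), (-1/1183) = -1. Now have -(1614/1183).
Reduce the numerator: 1614 ≡ 431 (mod 1183), so (1614/1183) = (431/1183).
Both 431 ≡ 3 and 1183 ≡ 3 (mod 4), so reciprocity gives (431/1183) = -(1183/431). Reduce: 1183 ≡ 321 (mod 431). Now have (321/431).
321 ≡ 1 (mod 4), so quadratic reciprocity gives (321/431) = (431/321). Reduce: 431 ≡ 110 (mod 321). Now have (110/321).
Factor out 2: 110 = 2·55. Since 321 ≡ 1 (mod 8), (2/321) = +1. Now have (55/321).
321 ≡ 1 (mod 4), so quadratic reciprocity gives (55/321) = (321/55). Reduce: 321 ≡ 46 (mod 55). Now have (46/55).
Factor out 2: 46 = 2·23. Since 55 ≡ 7 (mod 8), (2/55) = +1. Now have (23/55).
Both 23 ≡ 3 and 55 ≡ 3 (mod 4), so reciprocity gives (23/55) = -(55/23). Reduce: 55 ≡ 9 (mod 23). Now have -(9/23).
9 ≡ 1 (mod 4), so quadratic reciprocity gives (9/23) = (23/9). Reduce: 23 ≡ 5 (mod 9). Now have -(5/9).
5 ≡ 1 (mod 4), so quadratic reciprocity gives (5/9) = (9/5). Reduce: 9 ≡ 4 (mod 5). Now have -(4/5).
Factor out 2: 4 = 2^2. Since 5 ≡ 5 (mod 8), (2/5) = -1, and (2/5)^2 = +1. Now have -(1/5).
(1/5) = 1. Collecting the sign factors: -1.

-1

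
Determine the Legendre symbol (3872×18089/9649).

1

By multiplicativity, (3872·18089/9649) = (3872/9649)·(18089/9649).
First factor (3872/9649):
Factor out 2: 3872 = 2^5·121. Since 9649 ≡ 1 (mod 8), (2/9649) = +1, and (2/9649)^5 = +1. Now have (121/9649).
121 ≡ 1 (mod 4), so quadratic reciprocity gives (121/9649) = (9649/121). Reduce: 9649 ≡ 90 (mod 121). Now have (90/121).
Factor out 2: 90 = 2·45. Since 121 ≡ 1 (mod 8), (2/121) = +1. Now have (45/121).
45 ≡ 1 (mod 4), so quadratic reciprocity gives (45/121) = (121/45). Reduce: 121 ≡ 31 (mod 45). Now have (31/45).
45 ≡ 1 (mod 4), so quadratic reciprocity gives (31/45) = (45/31). Reduce: 45 ≡ 14 (mod 31). Now have (14/31).
Factor out 2: 14 = 2·7. Since 31 ≡ 7 (mod 8), (2/31) = +1. Now have (7/31).
Both 7 ≡ 3 and 31 ≡ 3 (mod 4), so reciprocity gives (7/31) = -(31/7). Reduce: 31 ≡ 3 (mod 7). Now have -(3/7).
Both 3 ≡ 3 and 7 ≡ 3 (mod 4), so reciprocity gives (3/7) = -(7/3). Reduce: 7 ≡ 1 (mod 3). Now have (1/3).
(1/3) = 1. Collecting the sign factors: 1.
Second factor (18089/9649):
Reduce the numerator: 18089 ≡ 8440 (mod 9649), so (18089/9649) = (8440/9649).
Factor out 2: 8440 = 2^3·1055. Since 9649 ≡ 1 (mod 8), (2/9649) = +1, and (2/9649)^3 = +1. Now have (1055/9649).
9649 ≡ 1 (mod 4), so quadratic reciprocity gives (1055/9649) = (9649/1055). Reduce: 9649 ≡ 154 (mod 1055). Now have (154/1055).
Factor out 2: 154 = 2·77. Since 1055 ≡ 7 (mod 8), (2/1055) = +1. Now have (77/1055).
77 ≡ 1 (mod 4), so quadratic reciprocity gives (77/1055) = (1055/77). Reduce: 1055 ≡ 54 (mod 77). Now have (54/77).
Factor out 2: 54 = 2·27. Since 77 ≡ 5 (mod 8), (2/77) = -1. Now have -(27/77).
77 ≡ 1 (mod 4), so quadratic reciprocity gives (27/77) = (77/27). Reduce: 77 ≡ 23 (mod 27). Now have -(23/27).
Both 23 ≡ 3 and 27 ≡ 3 (mod 4), so reciprocity gives (23/27) = -(27/23). Reduce: 27 ≡ 4 (mod 23). Now have (4/23).
Factor out 2: 4 = 2^2. Since 23 ≡ 7 (mod 8), (2/23) = +1, and (2/23)^2 = +1. Now have (1/23).
(1/23) = 1. Collecting the sign factors: 1.
Product: (1)·(1) = 1.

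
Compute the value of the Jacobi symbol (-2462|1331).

-1

Reduce the numerator: -2462 ≡ 200 (mod 1331), so (-2462|1331) = (200|1331).
Factor out 2: 200 = 2^3·25. Since 1331 ≡ 3 (mod 8), (2|1331) = -1, and (2|1331)^3 = -1. Now have -(25|1331).
25 ≡ 1 (mod 4), so quadratic reciprocity gives (25|1331) = (1331|25). Reduce: 1331 ≡ 6 (mod 25). Now have -(6|25).
Factor out 2: 6 = 2·3. Since 25 ≡ 1 (mod 8), (2|25) = +1. Now have -(3|25).
25 ≡ 1 (mod 4), so quadratic reciprocity gives (3|25) = (25|3). Reduce: 25 ≡ 1 (mod 3). Now have -(1|3).
(1|3) = 1. Collecting the sign factors: -1.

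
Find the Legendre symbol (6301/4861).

Reduce the numerator: 6301 ≡ 1440 (mod 4861), so (6301/4861) = (1440/4861).
Factor out 2: 1440 = 2^5·45. Since 4861 ≡ 5 (mod 8), (2/4861) = -1, and (2/4861)^5 = -1. Now have -(45/4861).
45 ≡ 1 (mod 4), so quadratic reciprocity gives (45/4861) = (4861/45). Reduce: 4861 ≡ 1 (mod 45). Now have -(1/45).
(1/45) = 1. Collecting the sign factors: -1.

-1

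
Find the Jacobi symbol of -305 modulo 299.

Pull out -1: (-305|299) = (-1|299)·(305|299). Since 299 ≡ 3 (mod 4), (-1|299) = -1. Now have -(305|299).
Reduce the numerator: 305 ≡ 6 (mod 299), so (305|299) = (6|299).
Factor out 2: 6 = 2·3. Since 299 ≡ 3 (mod 8), (2|299) = -1. Now have (3|299).
Both 3 ≡ 3 and 299 ≡ 3 (mod 4), so reciprocity gives (3|299) = -(299|3). Reduce: 299 ≡ 2 (mod 3). Now have -(2|3).
Factor out 2: 2 = 2. Since 3 ≡ 3 (mod 8), (2|3) = -1. Now have (1|3).
(1|3) = 1. Collecting the sign factors: 1.

1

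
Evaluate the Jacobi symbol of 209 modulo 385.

0

(209 / 385)
  = (385 / 209)    [QR: 209 ≡ 1 mod 4, sign kept]
  = (176 / 209)    [385 ≡ 176 mod 209]
  = (11 / 209)    [209 ≡ 1 mod 8 ⇒ (2 / 209)^4 = +1]
  = (209 / 11)    [QR: 209 ≡ 1 mod 4, sign kept]
  = (0 / 11)    [209 ≡ 0 mod 11]
  = 0    [numerator 0, gcd > 1]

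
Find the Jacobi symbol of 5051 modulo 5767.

(5051 / 5767)
  = -(5767 / 5051)    [QR: both ≡ 3 mod 4, sign flips]
  = -(716 / 5051)    [5767 ≡ 716 mod 5051]
  = -(179 / 5051)    [5051 ≡ 3 mod 8 ⇒ (2 / 5051)^2 = +1]
  = (5051 / 179)    [QR: both ≡ 3 mod 4, sign flips]
  = (39 / 179)    [5051 ≡ 39 mod 179]
  = -(179 / 39)    [QR: both ≡ 3 mod 4, sign flips]
  = -(23 / 39)    [179 ≡ 23 mod 39]
  = (39 / 23)    [QR: both ≡ 3 mod 4, sign flips]
  = (16 / 23)    [39 ≡ 16 mod 23]
  = (1 / 23)    [23 ≡ 7 mod 8 ⇒ (2 / 23)^4 = +1]
  = 1    [(1 / 23) = 1]

1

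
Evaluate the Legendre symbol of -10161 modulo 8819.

-1

Reduce the numerator: -10161 ≡ 7477 (mod 8819), so (-10161|8819) = (7477|8819).
7477 ≡ 1 (mod 4), so quadratic reciprocity gives (7477|8819) = (8819|7477). Reduce: 8819 ≡ 1342 (mod 7477). Now have (1342|7477).
Factor out 2: 1342 = 2·671. Since 7477 ≡ 5 (mod 8), (2|7477) = -1. Now have -(671|7477).
7477 ≡ 1 (mod 4), so quadratic reciprocity gives (671|7477) = (7477|671). Reduce: 7477 ≡ 96 (mod 671). Now have -(96|671).
Factor out 2: 96 = 2^5·3. Since 671 ≡ 7 (mod 8), (2|671) = +1, and (2|671)^5 = +1. Now have -(3|671).
Both 3 ≡ 3 and 671 ≡ 3 (mod 4), so reciprocity gives (3|671) = -(671|3). Reduce: 671 ≡ 2 (mod 3). Now have (2|3).
Factor out 2: 2 = 2. Since 3 ≡ 3 (mod 8), (2|3) = -1. Now have -(1|3).
(1|3) = 1. Collecting the sign factors: -1.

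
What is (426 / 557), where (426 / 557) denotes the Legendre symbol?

(426 / 557)
  = -(213 / 557)    [557 ≡ 5 mod 8 ⇒ (2 / 557) = -1]
  = -(557 / 213)    [QR: 213 ≡ 1 mod 4, sign kept]
  = -(131 / 213)    [557 ≡ 131 mod 213]
  = -(213 / 131)    [QR: 213 ≡ 1 mod 4, sign kept]
  = -(82 / 131)    [213 ≡ 82 mod 131]
  = (41 / 131)    [131 ≡ 3 mod 8 ⇒ (2 / 131) = -1]
  = (131 / 41)    [QR: 41 ≡ 1 mod 4, sign kept]
  = (8 / 41)    [131 ≡ 8 mod 41]
  = (1 / 41)    [41 ≡ 1 mod 8 ⇒ (2 / 41)^3 = +1]
  = 1    [(1 / 41) = 1]

1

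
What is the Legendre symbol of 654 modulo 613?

1

(654 / 613)
  = (41 / 613)    [654 ≡ 41 mod 613]
  = (613 / 41)    [QR: 41 ≡ 1 mod 4, sign kept]
  = (39 / 41)    [613 ≡ 39 mod 41]
  = (41 / 39)    [QR: 41 ≡ 1 mod 4, sign kept]
  = (2 / 39)    [41 ≡ 2 mod 39]
  = (1 / 39)    [39 ≡ 7 mod 8 ⇒ (2 / 39) = +1]
  = 1    [(1 / 39) = 1]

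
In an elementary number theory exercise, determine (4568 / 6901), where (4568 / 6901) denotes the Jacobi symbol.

-1

(4568 / 6901)
  = -(571 / 6901)    [6901 ≡ 5 mod 8 ⇒ (2 / 6901)^3 = -1]
  = -(6901 / 571)    [QR: 6901 ≡ 1 mod 4, sign kept]
  = -(49 / 571)    [6901 ≡ 49 mod 571]
  = -(571 / 49)    [QR: 49 ≡ 1 mod 4, sign kept]
  = -(32 / 49)    [571 ≡ 32 mod 49]
  = -(1 / 49)    [49 ≡ 1 mod 8 ⇒ (2 / 49)^5 = +1]
  = -1    [(1 / 49) = 1]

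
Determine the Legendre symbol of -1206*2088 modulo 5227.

1

By multiplicativity, (-1206·2088/5227) = (-1206/5227)·(2088/5227).
First factor (-1206/5227):
Pull out -1: (-1206/5227) = (-1/5227)·(1206/5227). Since 5227 ≡ 3 (mod 4), (-1/5227) = -1. Now have -(1206/5227).
Factor out 2: 1206 = 2·603. Since 5227 ≡ 3 (mod 8), (2/5227) = -1. Now have (603/5227).
Both 603 ≡ 3 and 5227 ≡ 3 (mod 4), so reciprocity gives (603/5227) = -(5227/603). Reduce: 5227 ≡ 403 (mod 603). Now have -(403/603).
Both 403 ≡ 3 and 603 ≡ 3 (mod 4), so reciprocity gives (403/603) = -(603/403). Reduce: 603 ≡ 200 (mod 403). Now have (200/403).
Factor out 2: 200 = 2^3·25. Since 403 ≡ 3 (mod 8), (2/403) = -1, and (2/403)^3 = -1. Now have -(25/403).
25 ≡ 1 (mod 4), so quadratic reciprocity gives (25/403) = (403/25). Reduce: 403 ≡ 3 (mod 25). Now have -(3/25).
25 ≡ 1 (mod 4), so quadratic reciprocity gives (3/25) = (25/3). Reduce: 25 ≡ 1 (mod 3). Now have -(1/3).
(1/3) = 1. Collecting the sign factors: -1.
Second factor (2088/5227):
Factor out 2: 2088 = 2^3·261. Since 5227 ≡ 3 (mod 8), (2/5227) = -1, and (2/5227)^3 = -1. Now have -(261/5227).
261 ≡ 1 (mod 4), so quadratic reciprocity gives (261/5227) = (5227/261). Reduce: 5227 ≡ 7 (mod 261). Now have -(7/261).
261 ≡ 1 (mod 4), so quadratic reciprocity gives (7/261) = (261/7). Reduce: 261 ≡ 2 (mod 7). Now have -(2/7).
Factor out 2: 2 = 2. Since 7 ≡ 7 (mod 8), (2/7) = +1. Now have -(1/7).
(1/7) = 1. Collecting the sign factors: -1.
Product: (-1)·(-1) = 1.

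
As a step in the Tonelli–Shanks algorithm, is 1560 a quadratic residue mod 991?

no

(1560|991)
  = (569|991)    [1560 ≡ 569 mod 991]
  = (991|569)    [QR: 569 ≡ 1 mod 4, sign kept]
  = (422|569)    [991 ≡ 422 mod 569]
  = (211|569)    [569 ≡ 1 mod 8 ⇒ (2|569) = +1]
  = (569|211)    [QR: 569 ≡ 1 mod 4, sign kept]
  = (147|211)    [569 ≡ 147 mod 211]
  = -(211|147)    [QR: both ≡ 3 mod 4, sign flips]
  = -(64|147)    [211 ≡ 64 mod 147]
  = -(1|147)    [147 ≡ 3 mod 8 ⇒ (2|147)^6 = +1]
  = -1    [(1|147) = 1]
(1560|991) = -1, and 991 is prime, so 1560 is not a quadratic residue mod 991.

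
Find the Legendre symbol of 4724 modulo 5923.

-1

(4724 / 5923)
  = (1181 / 5923)    [5923 ≡ 3 mod 8 ⇒ (2 / 5923)^2 = +1]
  = (5923 / 1181)    [QR: 1181 ≡ 1 mod 4, sign kept]
  = (18 / 1181)    [5923 ≡ 18 mod 1181]
  = -(9 / 1181)    [1181 ≡ 5 mod 8 ⇒ (2 / 1181) = -1]
  = -(1181 / 9)    [QR: 9 ≡ 1 mod 4, sign kept]
  = -(2 / 9)    [1181 ≡ 2 mod 9]
  = -(1 / 9)    [9 ≡ 1 mod 8 ⇒ (2 / 9) = +1]
  = -1    [(1 / 9) = 1]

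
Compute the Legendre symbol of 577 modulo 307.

(577/307)
  = (270/307)    [577 ≡ 270 mod 307]
  = -(135/307)    [307 ≡ 3 mod 8 ⇒ (2/307) = -1]
  = (307/135)    [QR: both ≡ 3 mod 4, sign flips]
  = (37/135)    [307 ≡ 37 mod 135]
  = (135/37)    [QR: 37 ≡ 1 mod 4, sign kept]
  = (24/37)    [135 ≡ 24 mod 37]
  = -(3/37)    [37 ≡ 5 mod 8 ⇒ (2/37)^3 = -1]
  = -(37/3)    [QR: 37 ≡ 1 mod 4, sign kept]
  = -(1/3)    [37 ≡ 1 mod 3]
  = -1    [(1/3) = 1]

-1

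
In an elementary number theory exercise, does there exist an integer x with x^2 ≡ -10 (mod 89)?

(-10/89)
  = (10/89)    [89 ≡ 1 mod 4 ⇒ (-1/89) = +1]
  = (5/89)    [89 ≡ 1 mod 8 ⇒ (2/89) = +1]
  = (89/5)    [QR: 5 ≡ 1 mod 4, sign kept]
  = (4/5)    [89 ≡ 4 mod 5]
  = (1/5)    [5 ≡ 5 mod 8 ⇒ (2/5)^2 = +1]
  = 1    [(1/5) = 1]
(-10/89) = 1, and 89 is prime, so -10 is a quadratic residue mod 89.

yes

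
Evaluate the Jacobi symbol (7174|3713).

-1

(7174|3713)
  = (3461|3713)    [7174 ≡ 3461 mod 3713]
  = (3713|3461)    [QR: 3461 ≡ 1 mod 4, sign kept]
  = (252|3461)    [3713 ≡ 252 mod 3461]
  = (63|3461)    [3461 ≡ 5 mod 8 ⇒ (2|3461)^2 = +1]
  = (3461|63)    [QR: 3461 ≡ 1 mod 4, sign kept]
  = (59|63)    [3461 ≡ 59 mod 63]
  = -(63|59)    [QR: both ≡ 3 mod 4, sign flips]
  = -(4|59)    [63 ≡ 4 mod 59]
  = -(1|59)    [59 ≡ 3 mod 8 ⇒ (2|59)^2 = +1]
  = -1    [(1|59) = 1]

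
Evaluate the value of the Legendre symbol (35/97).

(35/97)
  = (97/35)    [QR: 97 ≡ 1 mod 4, sign kept]
  = (27/35)    [97 ≡ 27 mod 35]
  = -(35/27)    [QR: both ≡ 3 mod 4, sign flips]
  = -(8/27)    [35 ≡ 8 mod 27]
  = (1/27)    [27 ≡ 3 mod 8 ⇒ (2/27)^3 = -1]
  = 1    [(1/27) = 1]

1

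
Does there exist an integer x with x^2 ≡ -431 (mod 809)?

(-431|809)
  = (378|809)    [-431 ≡ 378 mod 809]
  = (189|809)    [809 ≡ 1 mod 8 ⇒ (2|809) = +1]
  = (809|189)    [QR: 189 ≡ 1 mod 4, sign kept]
  = (53|189)    [809 ≡ 53 mod 189]
  = (189|53)    [QR: 53 ≡ 1 mod 4, sign kept]
  = (30|53)    [189 ≡ 30 mod 53]
  = -(15|53)    [53 ≡ 5 mod 8 ⇒ (2|53) = -1]
  = -(53|15)    [QR: 53 ≡ 1 mod 4, sign kept]
  = -(8|15)    [53 ≡ 8 mod 15]
  = -(1|15)    [15 ≡ 7 mod 8 ⇒ (2|15)^3 = +1]
  = -1    [(1|15) = 1]
(-431|809) = -1, and 809 is prime, so -431 is not a quadratic residue mod 809.

no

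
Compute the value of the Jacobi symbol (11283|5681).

1

Reduce the numerator: 11283 ≡ 5602 (mod 5681), so (11283|5681) = (5602|5681).
Factor out 2: 5602 = 2·2801. Since 5681 ≡ 1 (mod 8), (2|5681) = +1. Now have (2801|5681).
2801 ≡ 1 (mod 4), so quadratic reciprocity gives (2801|5681) = (5681|2801). Reduce: 5681 ≡ 79 (mod 2801). Now have (79|2801).
2801 ≡ 1 (mod 4), so quadratic reciprocity gives (79|2801) = (2801|79). Reduce: 2801 ≡ 36 (mod 79). Now have (36|79).
Factor out 2: 36 = 2^2·9. Since 79 ≡ 7 (mod 8), (2|79) = +1, and (2|79)^2 = +1. Now have (9|79).
9 ≡ 1 (mod 4), so quadratic reciprocity gives (9|79) = (79|9). Reduce: 79 ≡ 7 (mod 9). Now have (7|9).
9 ≡ 1 (mod 4), so quadratic reciprocity gives (7|9) = (9|7). Reduce: 9 ≡ 2 (mod 7). Now have (2|7).
Factor out 2: 2 = 2. Since 7 ≡ 7 (mod 8), (2|7) = +1. Now have (1|7).
(1|7) = 1. Collecting the sign factors: 1.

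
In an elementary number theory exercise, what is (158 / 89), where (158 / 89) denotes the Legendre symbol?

Reduce the numerator: 158 ≡ 69 (mod 89), so (158 / 89) = (69 / 89).
69 ≡ 1 (mod 4), so quadratic reciprocity gives (69 / 89) = (89 / 69). Reduce: 89 ≡ 20 (mod 69). Now have (20 / 69).
Factor out 2: 20 = 2^2·5. Since 69 ≡ 5 (mod 8), (2 / 69) = -1, and (2 / 69)^2 = +1. Now have (5 / 69).
5 ≡ 1 (mod 4), so quadratic reciprocity gives (5 / 69) = (69 / 5). Reduce: 69 ≡ 4 (mod 5). Now have (4 / 5).
Factor out 2: 4 = 2^2. Since 5 ≡ 5 (mod 8), (2 / 5) = -1, and (2 / 5)^2 = +1. Now have (1 / 5).
(1 / 5) = 1. Collecting the sign factors: 1.

1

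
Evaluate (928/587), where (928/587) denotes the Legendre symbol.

(928/587)
  = (341/587)    [928 ≡ 341 mod 587]
  = (587/341)    [QR: 341 ≡ 1 mod 4, sign kept]
  = (246/341)    [587 ≡ 246 mod 341]
  = -(123/341)    [341 ≡ 5 mod 8 ⇒ (2/341) = -1]
  = -(341/123)    [QR: 341 ≡ 1 mod 4, sign kept]
  = -(95/123)    [341 ≡ 95 mod 123]
  = (123/95)    [QR: both ≡ 3 mod 4, sign flips]
  = (28/95)    [123 ≡ 28 mod 95]
  = (7/95)    [95 ≡ 7 mod 8 ⇒ (2/95)^2 = +1]
  = -(95/7)    [QR: both ≡ 3 mod 4, sign flips]
  = -(4/7)    [95 ≡ 4 mod 7]
  = -(1/7)    [7 ≡ 7 mod 8 ⇒ (2/7)^2 = +1]
  = -1    [(1/7) = 1]

-1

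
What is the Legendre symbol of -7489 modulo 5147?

-1

(-7489/5147)
  = -(7489/5147)    [5147 ≡ 3 mod 4 ⇒ (-1/5147) = -1]
  = -(2342/5147)    [7489 ≡ 2342 mod 5147]
  = (1171/5147)    [5147 ≡ 3 mod 8 ⇒ (2/5147) = -1]
  = -(5147/1171)    [QR: both ≡ 3 mod 4, sign flips]
  = -(463/1171)    [5147 ≡ 463 mod 1171]
  = (1171/463)    [QR: both ≡ 3 mod 4, sign flips]
  = (245/463)    [1171 ≡ 245 mod 463]
  = (463/245)    [QR: 245 ≡ 1 mod 4, sign kept]
  = (218/245)    [463 ≡ 218 mod 245]
  = -(109/245)    [245 ≡ 5 mod 8 ⇒ (2/245) = -1]
  = -(245/109)    [QR: 109 ≡ 1 mod 4, sign kept]
  = -(27/109)    [245 ≡ 27 mod 109]
  = -(109/27)    [QR: 109 ≡ 1 mod 4, sign kept]
  = -(1/27)    [109 ≡ 1 mod 27]
  = -1    [(1/27) = 1]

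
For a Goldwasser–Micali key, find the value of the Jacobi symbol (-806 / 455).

0

(-806 / 455)
  = -(806 / 455)    [455 ≡ 3 mod 4 ⇒ (-1 / 455) = -1]
  = -(351 / 455)    [806 ≡ 351 mod 455]
  = (455 / 351)    [QR: both ≡ 3 mod 4, sign flips]
  = (104 / 351)    [455 ≡ 104 mod 351]
  = (13 / 351)    [351 ≡ 7 mod 8 ⇒ (2 / 351)^3 = +1]
  = (351 / 13)    [QR: 13 ≡ 1 mod 4, sign kept]
  = (0 / 13)    [351 ≡ 0 mod 13]
  = 0    [numerator 0, gcd > 1]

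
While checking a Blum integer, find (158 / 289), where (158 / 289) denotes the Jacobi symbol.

1

(158 / 289)
  = (79 / 289)    [289 ≡ 1 mod 8 ⇒ (2 / 289) = +1]
  = (289 / 79)    [QR: 289 ≡ 1 mod 4, sign kept]
  = (52 / 79)    [289 ≡ 52 mod 79]
  = (13 / 79)    [79 ≡ 7 mod 8 ⇒ (2 / 79)^2 = +1]
  = (79 / 13)    [QR: 13 ≡ 1 mod 4, sign kept]
  = (1 / 13)    [79 ≡ 1 mod 13]
  = 1    [(1 / 13) = 1]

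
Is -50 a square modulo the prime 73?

Reduce the numerator: -50 ≡ 23 (mod 73), so (-50/73) = (23/73).
73 ≡ 1 (mod 4), so quadratic reciprocity gives (23/73) = (73/23). Reduce: 73 ≡ 4 (mod 23). Now have (4/23).
Factor out 2: 4 = 2^2. Since 23 ≡ 7 (mod 8), (2/23) = +1, and (2/23)^2 = +1. Now have (1/23).
(1/23) = 1. Collecting the sign factors: 1.
(-50/73) = 1, and 73 is prime, so -50 is a quadratic residue mod 73.

yes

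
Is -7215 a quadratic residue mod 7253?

Reduce the numerator: -7215 ≡ 38 (mod 7253), so (-7215/7253) = (38/7253).
Factor out 2: 38 = 2·19. Since 7253 ≡ 5 (mod 8), (2/7253) = -1. Now have -(19/7253).
7253 ≡ 1 (mod 4), so quadratic reciprocity gives (19/7253) = (7253/19). Reduce: 7253 ≡ 14 (mod 19). Now have -(14/19).
Factor out 2: 14 = 2·7. Since 19 ≡ 3 (mod 8), (2/19) = -1. Now have (7/19).
Both 7 ≡ 3 and 19 ≡ 3 (mod 4), so reciprocity gives (7/19) = -(19/7). Reduce: 19 ≡ 5 (mod 7). Now have -(5/7).
5 ≡ 1 (mod 4), so quadratic reciprocity gives (5/7) = (7/5). Reduce: 7 ≡ 2 (mod 5). Now have -(2/5).
Factor out 2: 2 = 2. Since 5 ≡ 5 (mod 8), (2/5) = -1. Now have (1/5).
(1/5) = 1. Collecting the sign factors: 1.
The Legendre symbol is 1, so x^2 ≡ -7215 (mod 7253) has solution.

yes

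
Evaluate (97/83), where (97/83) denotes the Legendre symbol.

-1

(97/83)
  = (14/83)    [97 ≡ 14 mod 83]
  = -(7/83)    [83 ≡ 3 mod 8 ⇒ (2/83) = -1]
  = (83/7)    [QR: both ≡ 3 mod 4, sign flips]
  = (6/7)    [83 ≡ 6 mod 7]
  = (3/7)    [7 ≡ 7 mod 8 ⇒ (2/7) = +1]
  = -(7/3)    [QR: both ≡ 3 mod 4, sign flips]
  = -(1/3)    [7 ≡ 1 mod 3]
  = -1    [(1/3) = 1]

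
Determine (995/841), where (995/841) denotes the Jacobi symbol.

1

Reduce the numerator: 995 ≡ 154 (mod 841), so (995/841) = (154/841).
Factor out 2: 154 = 2·77. Since 841 ≡ 1 (mod 8), (2/841) = +1. Now have (77/841).
77 ≡ 1 (mod 4), so quadratic reciprocity gives (77/841) = (841/77). Reduce: 841 ≡ 71 (mod 77). Now have (71/77).
77 ≡ 1 (mod 4), so quadratic reciprocity gives (71/77) = (77/71). Reduce: 77 ≡ 6 (mod 71). Now have (6/71).
Factor out 2: 6 = 2·3. Since 71 ≡ 7 (mod 8), (2/71) = +1. Now have (3/71).
Both 3 ≡ 3 and 71 ≡ 3 (mod 4), so reciprocity gives (3/71) = -(71/3). Reduce: 71 ≡ 2 (mod 3). Now have -(2/3).
Factor out 2: 2 = 2. Since 3 ≡ 3 (mod 8), (2/3) = -1. Now have (1/3).
(1/3) = 1. Collecting the sign factors: 1.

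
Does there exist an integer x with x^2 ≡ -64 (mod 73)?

Pull out -1: (-64/73) = (-1/73)·(64/73). Since 73 ≡ 1 (mod 4), (-1/73) = +1. Now have (64/73).
Factor out 2: 64 = 2^6. Since 73 ≡ 1 (mod 8), (2/73) = +1, and (2/73)^6 = +1. Now have (1/73).
(1/73) = 1. Collecting the sign factors: 1.
The Legendre symbol is 1, so x^2 ≡ -64 (mod 73) has solution.

yes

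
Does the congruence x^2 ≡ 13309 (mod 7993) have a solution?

no

Reduce the numerator: 13309 ≡ 5316 (mod 7993), so (13309/7993) = (5316/7993).
Factor out 2: 5316 = 2^2·1329. Since 7993 ≡ 1 (mod 8), (2/7993) = +1, and (2/7993)^2 = +1. Now have (1329/7993).
1329 ≡ 1 (mod 4), so quadratic reciprocity gives (1329/7993) = (7993/1329). Reduce: 7993 ≡ 19 (mod 1329). Now have (19/1329).
1329 ≡ 1 (mod 4), so quadratic reciprocity gives (19/1329) = (1329/19). Reduce: 1329 ≡ 18 (mod 19). Now have (18/19).
Factor out 2: 18 = 2·9. Since 19 ≡ 3 (mod 8), (2/19) = -1. Now have -(9/19).
9 ≡ 1 (mod 4), so quadratic reciprocity gives (9/19) = (19/9). Reduce: 19 ≡ 1 (mod 9). Now have -(1/9).
(1/9) = 1. Collecting the sign factors: -1.
The Legendre symbol is -1, so x^2 ≡ 13309 (mod 7993) has no solution.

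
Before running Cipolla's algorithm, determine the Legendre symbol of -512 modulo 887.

Reduce the numerator: -512 ≡ 375 (mod 887), so (-512/887) = (375/887).
Both 375 ≡ 3 and 887 ≡ 3 (mod 4), so reciprocity gives (375/887) = -(887/375). Reduce: 887 ≡ 137 (mod 375). Now have -(137/375).
137 ≡ 1 (mod 4), so quadratic reciprocity gives (137/375) = (375/137). Reduce: 375 ≡ 101 (mod 137). Now have -(101/137).
101 ≡ 1 (mod 4), so quadratic reciprocity gives (101/137) = (137/101). Reduce: 137 ≡ 36 (mod 101). Now have -(36/101).
Factor out 2: 36 = 2^2·9. Since 101 ≡ 5 (mod 8), (2/101) = -1, and (2/101)^2 = +1. Now have -(9/101).
9 ≡ 1 (mod 4), so quadratic reciprocity gives (9/101) = (101/9). Reduce: 101 ≡ 2 (mod 9). Now have -(2/9).
Factor out 2: 2 = 2. Since 9 ≡ 1 (mod 8), (2/9) = +1. Now have -(1/9).
(1/9) = 1. Collecting the sign factors: -1.

-1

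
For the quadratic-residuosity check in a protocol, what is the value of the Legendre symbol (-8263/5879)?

-1

Pull out -1: (-8263/5879) = (-1/5879)·(8263/5879). Since 5879 ≡ 3 (mod 4), (-1/5879) = -1. Now have -(8263/5879).
Reduce the numerator: 8263 ≡ 2384 (mod 5879), so (8263/5879) = (2384/5879).
Factor out 2: 2384 = 2^4·149. Since 5879 ≡ 7 (mod 8), (2/5879) = +1, and (2/5879)^4 = +1. Now have -(149/5879).
149 ≡ 1 (mod 4), so quadratic reciprocity gives (149/5879) = (5879/149). Reduce: 5879 ≡ 68 (mod 149). Now have -(68/149).
Factor out 2: 68 = 2^2·17. Since 149 ≡ 5 (mod 8), (2/149) = -1, and (2/149)^2 = +1. Now have -(17/149).
17 ≡ 1 (mod 4), so quadratic reciprocity gives (17/149) = (149/17). Reduce: 149 ≡ 13 (mod 17). Now have -(13/17).
13 ≡ 1 (mod 4), so quadratic reciprocity gives (13/17) = (17/13). Reduce: 17 ≡ 4 (mod 13). Now have -(4/13).
Factor out 2: 4 = 2^2. Since 13 ≡ 5 (mod 8), (2/13) = -1, and (2/13)^2 = +1. Now have -(1/13).
(1/13) = 1. Collecting the sign factors: -1.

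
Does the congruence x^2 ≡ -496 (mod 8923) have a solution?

no

Reduce the numerator: -496 ≡ 8427 (mod 8923), so (-496/8923) = (8427/8923).
Both 8427 ≡ 3 and 8923 ≡ 3 (mod 4), so reciprocity gives (8427/8923) = -(8923/8427). Reduce: 8923 ≡ 496 (mod 8427). Now have -(496/8427).
Factor out 2: 496 = 2^4·31. Since 8427 ≡ 3 (mod 8), (2/8427) = -1, and (2/8427)^4 = +1. Now have -(31/8427).
Both 31 ≡ 3 and 8427 ≡ 3 (mod 4), so reciprocity gives (31/8427) = -(8427/31). Reduce: 8427 ≡ 26 (mod 31). Now have (26/31).
Factor out 2: 26 = 2·13. Since 31 ≡ 7 (mod 8), (2/31) = +1. Now have (13/31).
13 ≡ 1 (mod 4), so quadratic reciprocity gives (13/31) = (31/13). Reduce: 31 ≡ 5 (mod 13). Now have (5/13).
5 ≡ 1 (mod 4), so quadratic reciprocity gives (5/13) = (13/5). Reduce: 13 ≡ 3 (mod 5). Now have (3/5).
5 ≡ 1 (mod 4), so quadratic reciprocity gives (3/5) = (5/3). Reduce: 5 ≡ 2 (mod 3). Now have (2/3).
Factor out 2: 2 = 2. Since 3 ≡ 3 (mod 8), (2/3) = -1. Now have -(1/3).
(1/3) = 1. Collecting the sign factors: -1.
(-496/8923) = -1, and 8923 is prime, so -496 is not a quadratic residue mod 8923.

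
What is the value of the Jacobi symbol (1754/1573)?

1

Reduce the numerator: 1754 ≡ 181 (mod 1573), so (1754/1573) = (181/1573).
181 ≡ 1 (mod 4), so quadratic reciprocity gives (181/1573) = (1573/181). Reduce: 1573 ≡ 125 (mod 181). Now have (125/181).
125 ≡ 1 (mod 4), so quadratic reciprocity gives (125/181) = (181/125). Reduce: 181 ≡ 56 (mod 125). Now have (56/125).
Factor out 2: 56 = 2^3·7. Since 125 ≡ 5 (mod 8), (2/125) = -1, and (2/125)^3 = -1. Now have -(7/125).
125 ≡ 1 (mod 4), so quadratic reciprocity gives (7/125) = (125/7). Reduce: 125 ≡ 6 (mod 7). Now have -(6/7).
Factor out 2: 6 = 2·3. Since 7 ≡ 7 (mod 8), (2/7) = +1. Now have -(3/7).
Both 3 ≡ 3 and 7 ≡ 3 (mod 4), so reciprocity gives (3/7) = -(7/3). Reduce: 7 ≡ 1 (mod 3). Now have (1/3).
(1/3) = 1. Collecting the sign factors: 1.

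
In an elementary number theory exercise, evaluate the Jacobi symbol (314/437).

Factor out 2: 314 = 2·157. Since 437 ≡ 5 (mod 8), (2/437) = -1. Now have -(157/437).
157 ≡ 1 (mod 4), so quadratic reciprocity gives (157/437) = (437/157). Reduce: 437 ≡ 123 (mod 157). Now have -(123/157).
157 ≡ 1 (mod 4), so quadratic reciprocity gives (123/157) = (157/123). Reduce: 157 ≡ 34 (mod 123). Now have -(34/123).
Factor out 2: 34 = 2·17. Since 123 ≡ 3 (mod 8), (2/123) = -1. Now have (17/123).
17 ≡ 1 (mod 4), so quadratic reciprocity gives (17/123) = (123/17). Reduce: 123 ≡ 4 (mod 17). Now have (4/17).
Factor out 2: 4 = 2^2. Since 17 ≡ 1 (mod 8), (2/17) = +1, and (2/17)^2 = +1. Now have (1/17).
(1/17) = 1. Collecting the sign factors: 1.

1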